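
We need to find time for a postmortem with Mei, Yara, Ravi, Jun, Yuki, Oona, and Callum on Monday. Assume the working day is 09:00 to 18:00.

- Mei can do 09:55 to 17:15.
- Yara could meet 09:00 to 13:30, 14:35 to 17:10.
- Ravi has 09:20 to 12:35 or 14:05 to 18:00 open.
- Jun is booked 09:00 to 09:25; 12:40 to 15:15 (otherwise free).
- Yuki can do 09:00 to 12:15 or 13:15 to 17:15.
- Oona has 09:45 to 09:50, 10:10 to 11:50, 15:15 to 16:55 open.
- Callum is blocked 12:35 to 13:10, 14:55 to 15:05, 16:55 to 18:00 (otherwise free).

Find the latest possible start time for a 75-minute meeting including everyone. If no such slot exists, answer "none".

15:40

Mei free: 09:55-17:15.
Yara free: 09:00-13:30, 14:35-17:10.
Ravi free: 09:20-12:35, 14:05-18:00.
Jun free: 09:25-12:40, 15:15-18:00 (invert busy blocks within the working day).
Yuki free: 09:00-12:15, 13:15-17:15.
Oona free: 09:45-09:50, 10:10-11:50, 15:15-16:55.
Callum free: 09:00-12:35, 13:10-14:55, 15:05-16:55 (invert busy blocks within the working day).
Mei ∩ Yara: 09:55-13:30, 14:35-17:10.
Mei ∩ Yara ∩ Ravi: 09:55-12:35, 14:35-17:10.
Mei ∩ Yara ∩ Ravi ∩ Jun: 09:55-12:35, 15:15-17:10.
Mei ∩ Yara ∩ Ravi ∩ Jun ∩ Yuki: 09:55-12:15, 15:15-17:10.
Mei ∩ Yara ∩ Ravi ∩ Jun ∩ Yuki ∩ Oona: 10:10-11:50, 15:15-16:55.
Mei ∩ Yara ∩ Ravi ∩ Jun ∩ Yuki ∩ Oona ∩ Callum: 10:10-11:50, 15:15-16:55.
The last common window of at least 75 minutes is 15:15-16:55; a 75-minute meeting can start as late as 15:40 and still end by 16:55.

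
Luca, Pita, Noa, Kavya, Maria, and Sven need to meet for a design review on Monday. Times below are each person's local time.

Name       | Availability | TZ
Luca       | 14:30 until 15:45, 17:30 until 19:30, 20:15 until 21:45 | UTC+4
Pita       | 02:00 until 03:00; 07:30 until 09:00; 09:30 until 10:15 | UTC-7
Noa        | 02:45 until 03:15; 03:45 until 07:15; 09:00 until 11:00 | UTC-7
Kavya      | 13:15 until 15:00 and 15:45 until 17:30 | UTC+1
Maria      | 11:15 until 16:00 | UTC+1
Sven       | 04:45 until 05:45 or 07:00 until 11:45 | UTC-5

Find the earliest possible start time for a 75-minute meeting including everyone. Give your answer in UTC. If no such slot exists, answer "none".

none

Luca in UTC: 10:30-11:45, 13:30-15:30, 16:15-17:45 (subtract 4h to convert from UTC+4).
Pita in UTC: 09:00-10:00, 14:30-16:00, 16:30-17:15 (add 7h to convert from UTC-7).
Noa in UTC: 09:45-10:15, 10:45-14:15, 16:00-18:00 (add 7h to convert from UTC-7).
Kavya in UTC: 12:15-14:00, 14:45-16:30 (subtract 1h to convert from UTC+1).
Maria in UTC: 10:15-15:00 (subtract 1h to convert from UTC+1).
Sven in UTC: 09:45-10:45, 12:00-16:45 (add 5h to convert from UTC-5).
Luca ∩ Pita: 14:30-15:30, 16:30-17:15.
Luca ∩ Pita ∩ Noa: 16:30-17:15.
Luca ∩ Pita ∩ Noa ∩ Kavya: ∅.
Luca ∩ Pita ∩ Noa ∩ Kavya ∩ Maria: ∅.
Luca ∩ Pita ∩ Noa ∩ Kavya ∩ Maria ∩ Sven: ∅.
There is no time when everyone is free.
No common window is at least 75 minutes long.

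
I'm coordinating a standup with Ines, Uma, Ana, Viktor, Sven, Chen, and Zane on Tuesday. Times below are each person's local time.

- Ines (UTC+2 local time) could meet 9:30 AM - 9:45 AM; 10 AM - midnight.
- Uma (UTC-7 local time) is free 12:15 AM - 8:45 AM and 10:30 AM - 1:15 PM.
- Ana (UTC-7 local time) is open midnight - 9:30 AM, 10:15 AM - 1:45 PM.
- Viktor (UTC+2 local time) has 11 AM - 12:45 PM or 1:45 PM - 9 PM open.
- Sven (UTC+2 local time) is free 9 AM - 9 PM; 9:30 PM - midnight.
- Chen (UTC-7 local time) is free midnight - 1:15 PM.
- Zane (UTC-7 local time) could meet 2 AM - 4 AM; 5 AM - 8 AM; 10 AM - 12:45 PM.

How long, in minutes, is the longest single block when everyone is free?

Ines in UTC: 07:30-07:45, 08:00-22:00 (subtract 2h to convert from UTC+2).
Uma in UTC: 07:15-15:45, 17:30-20:15 (add 7h to convert from UTC-7).
Ana in UTC: 07:00-16:30, 17:15-20:45 (add 7h to convert from UTC-7).
Viktor in UTC: 09:00-10:45, 11:45-19:00 (subtract 2h to convert from UTC+2).
Sven in UTC: 07:00-19:00, 19:30-22:00 (subtract 2h to convert from UTC+2).
Chen in UTC: 07:00-20:15 (add 7h to convert from UTC-7).
Zane in UTC: 09:00-11:00, 12:00-15:00, 17:00-19:45 (add 7h to convert from UTC-7).
Ines ∩ Uma: 07:30-07:45, 08:00-15:45, 17:30-20:15.
Ines ∩ Uma ∩ Ana: 07:30-07:45, 08:00-15:45, 17:30-20:15.
Ines ∩ Uma ∩ Ana ∩ Viktor: 09:00-10:45, 11:45-15:45, 17:30-19:00.
Ines ∩ Uma ∩ Ana ∩ Viktor ∩ Sven: 09:00-10:45, 11:45-15:45, 17:30-19:00.
Ines ∩ Uma ∩ Ana ∩ Viktor ∩ Sven ∩ Chen: 09:00-10:45, 11:45-15:45, 17:30-19:00.
Ines ∩ Uma ∩ Ana ∩ Viktor ∩ Sven ∩ Chen ∩ Zane: 09:00-10:45, 12:00-15:00, 17:30-19:00.
So the common availability across everyone is 09:00-10:45, 12:00-15:00, 17:30-19:00.
The longest is 12:00-15:00 at 180 minutes.

180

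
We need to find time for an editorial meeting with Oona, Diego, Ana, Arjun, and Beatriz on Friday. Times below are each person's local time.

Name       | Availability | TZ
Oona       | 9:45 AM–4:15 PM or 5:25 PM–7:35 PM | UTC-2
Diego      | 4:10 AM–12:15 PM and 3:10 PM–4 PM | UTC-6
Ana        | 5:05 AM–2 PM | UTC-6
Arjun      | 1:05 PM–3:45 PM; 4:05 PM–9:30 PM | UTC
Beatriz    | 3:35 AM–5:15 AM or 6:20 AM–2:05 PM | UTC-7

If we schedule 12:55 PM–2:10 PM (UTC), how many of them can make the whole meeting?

Oona in UTC: 11:45-18:15, 19:25-21:35 (add 2h to convert from UTC-2).
Diego in UTC: 10:10-18:15, 21:10-22:00 (add 6h to convert from UTC-6).
Ana in UTC: 11:05-20:00 (add 6h to convert from UTC-6).
Arjun in UTC: 13:05-15:45, 16:05-21:30.
Beatriz in UTC: 10:35-12:15, 13:20-21:05 (add 7h to convert from UTC-7).
Oona, Diego, and Ana can make the full 12:55-14:10 slot — that's 3.

3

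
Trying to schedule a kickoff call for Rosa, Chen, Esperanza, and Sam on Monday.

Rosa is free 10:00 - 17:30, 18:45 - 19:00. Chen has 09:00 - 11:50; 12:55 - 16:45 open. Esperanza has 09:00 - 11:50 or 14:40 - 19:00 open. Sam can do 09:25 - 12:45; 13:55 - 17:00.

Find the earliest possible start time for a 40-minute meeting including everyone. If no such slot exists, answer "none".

Rosa ∩ Chen: 10:00-11:50, 12:55-16:45.
Rosa ∩ Chen ∩ Esperanza: 10:00-11:50, 14:40-16:45.
Rosa ∩ Chen ∩ Esperanza ∩ Sam: 10:00-11:50, 14:40-16:45.
Those are the intersection windows.
The first common window of at least 40 minutes is 10:00-11:50, so the earliest start is 10:00.

10:00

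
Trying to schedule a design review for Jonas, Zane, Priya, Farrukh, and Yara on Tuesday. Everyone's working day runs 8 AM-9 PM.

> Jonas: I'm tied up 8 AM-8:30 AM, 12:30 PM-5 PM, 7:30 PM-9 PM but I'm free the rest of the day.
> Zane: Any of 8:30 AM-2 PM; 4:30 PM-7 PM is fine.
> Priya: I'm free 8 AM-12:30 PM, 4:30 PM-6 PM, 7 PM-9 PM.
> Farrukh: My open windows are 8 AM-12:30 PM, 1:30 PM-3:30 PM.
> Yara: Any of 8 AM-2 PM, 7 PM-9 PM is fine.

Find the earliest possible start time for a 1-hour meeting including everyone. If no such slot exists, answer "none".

08:30

Jonas free: 08:30-12:30, 17:00-19:30 (invert busy blocks within the working day).
Zane free: 08:30-14:00, 16:30-19:00.
Priya free: 08:00-12:30, 16:30-18:00, 19:00-21:00.
Farrukh free: 08:00-12:30, 13:30-15:30.
Yara free: 08:00-14:00, 19:00-21:00.
Jonas ∩ Zane: 08:30-12:30, 17:00-19:00.
Jonas ∩ Zane ∩ Priya: 08:30-12:30, 17:00-18:00.
Jonas ∩ Zane ∩ Priya ∩ Farrukh: 08:30-12:30.
Jonas ∩ Zane ∩ Priya ∩ Farrukh ∩ Yara: 08:30-12:30.
The first common window of at least 60 minutes is 08:30-12:30, so the earliest start is 08:30.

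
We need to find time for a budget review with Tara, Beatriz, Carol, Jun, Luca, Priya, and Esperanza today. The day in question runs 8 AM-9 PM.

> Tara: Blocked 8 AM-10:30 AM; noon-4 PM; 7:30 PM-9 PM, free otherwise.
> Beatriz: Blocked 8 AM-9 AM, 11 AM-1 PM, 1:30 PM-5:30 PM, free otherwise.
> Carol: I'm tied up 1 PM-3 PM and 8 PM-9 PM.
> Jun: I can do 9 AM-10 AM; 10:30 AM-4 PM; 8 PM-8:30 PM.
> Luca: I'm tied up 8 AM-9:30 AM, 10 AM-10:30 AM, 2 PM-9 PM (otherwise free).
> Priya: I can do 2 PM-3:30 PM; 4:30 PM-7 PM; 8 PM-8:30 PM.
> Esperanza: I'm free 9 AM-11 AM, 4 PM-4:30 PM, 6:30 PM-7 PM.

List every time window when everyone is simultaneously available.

Tara free: 10:30-12:00, 16:00-19:30 (invert busy blocks within the working day).
Beatriz free: 09:00-11:00, 13:00-13:30, 17:30-21:00 (invert busy blocks within the working day).
Carol free: 08:00-13:00, 15:00-20:00 (invert busy blocks within the working day).
Jun free: 09:00-10:00, 10:30-16:00, 20:00-20:30.
Luca free: 09:30-10:00, 10:30-14:00 (invert busy blocks within the working day).
Priya free: 14:00-15:30, 16:30-19:00, 20:00-20:30.
Esperanza free: 09:00-11:00, 16:00-16:30, 18:30-19:00.
Tara ∩ Beatriz: 10:30-11:00, 17:30-19:30.
Tara ∩ Beatriz ∩ Carol: 10:30-11:00, 17:30-19:30.
Tara ∩ Beatriz ∩ Carol ∩ Jun: 10:30-11:00.
Tara ∩ Beatriz ∩ Carol ∩ Jun ∩ Luca: 10:30-11:00.
Tara ∩ Beatriz ∩ Carol ∩ Jun ∩ Luca ∩ Priya: ∅.
Tara ∩ Beatriz ∩ Carol ∩ Jun ∩ Luca ∩ Priya ∩ Esperanza: ∅.
There is no time when everyone is free.

none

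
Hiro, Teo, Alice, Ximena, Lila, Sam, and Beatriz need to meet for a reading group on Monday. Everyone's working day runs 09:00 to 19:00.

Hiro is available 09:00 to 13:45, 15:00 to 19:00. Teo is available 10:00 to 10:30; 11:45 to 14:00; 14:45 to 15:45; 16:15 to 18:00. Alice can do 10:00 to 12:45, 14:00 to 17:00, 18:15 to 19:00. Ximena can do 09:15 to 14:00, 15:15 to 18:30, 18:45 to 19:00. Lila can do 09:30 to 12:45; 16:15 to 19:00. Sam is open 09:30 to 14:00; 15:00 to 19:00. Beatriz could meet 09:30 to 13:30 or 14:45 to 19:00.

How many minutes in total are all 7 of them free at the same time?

135

Hiro ∩ Teo: 10:00-10:30, 11:45-13:45, 15:00-15:45, 16:15-18:00.
Hiro ∩ Teo ∩ Alice: 10:00-10:30, 11:45-12:45, 15:00-15:45, 16:15-17:00.
Hiro ∩ Teo ∩ Alice ∩ Ximena: 10:00-10:30, 11:45-12:45, 15:15-15:45, 16:15-17:00.
Hiro ∩ Teo ∩ Alice ∩ Ximena ∩ Lila: 10:00-10:30, 11:45-12:45, 16:15-17:00.
Hiro ∩ Teo ∩ Alice ∩ Ximena ∩ Lila ∩ Sam: 10:00-10:30, 11:45-12:45, 16:15-17:00.
Hiro ∩ Teo ∩ Alice ∩ Ximena ∩ Lila ∩ Sam ∩ Beatriz: 10:00-10:30, 11:45-12:45, 16:15-17:00.
Summing the common windows: 30 + 60 + 45 = 135 minutes.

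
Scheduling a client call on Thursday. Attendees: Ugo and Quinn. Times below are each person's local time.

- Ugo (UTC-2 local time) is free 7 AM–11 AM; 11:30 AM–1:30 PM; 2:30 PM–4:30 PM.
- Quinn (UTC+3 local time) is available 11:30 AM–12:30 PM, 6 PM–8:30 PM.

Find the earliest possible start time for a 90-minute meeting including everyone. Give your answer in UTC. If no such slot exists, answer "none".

Ugo in UTC: 09:00-13:00, 13:30-15:30, 16:30-18:30 (add 2h to convert from UTC-2).
Quinn in UTC: 08:30-09:30, 15:00-17:30 (subtract 3h to convert from UTC+3).
Ugo ∩ Quinn: 09:00-09:30, 15:00-15:30, 16:30-17:30.
So the common availability across everyone is 09:00-09:30, 15:00-15:30, 16:30-17:30.
No common window is at least 90 minutes long.

none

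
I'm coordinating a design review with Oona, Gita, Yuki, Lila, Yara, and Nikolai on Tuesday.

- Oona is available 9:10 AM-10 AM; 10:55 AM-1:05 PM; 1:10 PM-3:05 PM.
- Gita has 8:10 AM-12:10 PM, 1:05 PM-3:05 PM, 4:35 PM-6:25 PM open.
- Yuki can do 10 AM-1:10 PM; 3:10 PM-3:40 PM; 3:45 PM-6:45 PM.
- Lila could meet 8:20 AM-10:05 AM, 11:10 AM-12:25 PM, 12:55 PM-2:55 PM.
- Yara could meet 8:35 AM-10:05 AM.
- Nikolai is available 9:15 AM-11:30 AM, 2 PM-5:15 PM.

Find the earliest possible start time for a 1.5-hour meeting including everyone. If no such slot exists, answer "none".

none

Oona ∩ Gita: 09:10-10:00, 10:55-12:10, 13:10-15:05.
Oona ∩ Gita ∩ Yuki: 10:55-12:10.
Oona ∩ Gita ∩ Yuki ∩ Lila: 11:10-12:10.
Oona ∩ Gita ∩ Yuki ∩ Lila ∩ Yara: ∅.
Oona ∩ Gita ∩ Yuki ∩ Lila ∩ Yara ∩ Nikolai: ∅.
There is no time when everyone is free.
No common window is at least 90 minutes long.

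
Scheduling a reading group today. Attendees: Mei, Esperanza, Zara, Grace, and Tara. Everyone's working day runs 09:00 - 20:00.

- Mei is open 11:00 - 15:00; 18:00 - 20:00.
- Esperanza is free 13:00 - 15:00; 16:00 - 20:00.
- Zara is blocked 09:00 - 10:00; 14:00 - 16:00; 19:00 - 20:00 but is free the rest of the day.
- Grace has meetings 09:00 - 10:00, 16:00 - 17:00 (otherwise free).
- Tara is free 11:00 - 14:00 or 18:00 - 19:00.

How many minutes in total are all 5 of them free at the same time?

Mei free: 11:00-15:00, 18:00-20:00.
Esperanza free: 13:00-15:00, 16:00-20:00.
Zara free: 10:00-14:00, 16:00-19:00 (invert busy blocks within the working day).
Grace free: 10:00-16:00, 17:00-20:00 (invert busy blocks within the working day).
Tara free: 11:00-14:00, 18:00-19:00.
Mei ∩ Esperanza: 13:00-15:00, 18:00-20:00.
Mei ∩ Esperanza ∩ Zara: 13:00-14:00, 18:00-19:00.
Mei ∩ Esperanza ∩ Zara ∩ Grace: 13:00-14:00, 18:00-19:00.
Mei ∩ Esperanza ∩ Zara ∩ Grace ∩ Tara: 13:00-14:00, 18:00-19:00.
Summing the common windows: 60 + 60 = 120 minutes.

120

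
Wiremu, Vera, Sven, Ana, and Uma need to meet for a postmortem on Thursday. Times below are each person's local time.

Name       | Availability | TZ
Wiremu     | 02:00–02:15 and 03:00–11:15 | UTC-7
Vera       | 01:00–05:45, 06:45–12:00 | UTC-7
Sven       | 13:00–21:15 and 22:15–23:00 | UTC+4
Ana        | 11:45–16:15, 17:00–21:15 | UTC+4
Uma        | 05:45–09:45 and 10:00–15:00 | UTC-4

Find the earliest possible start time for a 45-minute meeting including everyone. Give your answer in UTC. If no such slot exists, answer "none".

Wiremu in UTC: 09:00-09:15, 10:00-18:15 (add 7h to convert from UTC-7).
Vera in UTC: 08:00-12:45, 13:45-19:00 (add 7h to convert from UTC-7).
Sven in UTC: 09:00-17:15, 18:15-19:00 (subtract 4h to convert from UTC+4).
Ana in UTC: 07:45-12:15, 13:00-17:15 (subtract 4h to convert from UTC+4).
Uma in UTC: 09:45-13:45, 14:00-19:00 (add 4h to convert from UTC-4).
Wiremu ∩ Vera: 09:00-09:15, 10:00-12:45, 13:45-18:15.
Wiremu ∩ Vera ∩ Sven: 09:00-09:15, 10:00-12:45, 13:45-17:15.
Wiremu ∩ Vera ∩ Sven ∩ Ana: 09:00-09:15, 10:00-12:15, 13:45-17:15.
Wiremu ∩ Vera ∩ Sven ∩ Ana ∩ Uma: 10:00-12:15, 14:00-17:15.
The first common window of at least 45 minutes is 10:00-12:15, so the earliest start is 10:00.

10:00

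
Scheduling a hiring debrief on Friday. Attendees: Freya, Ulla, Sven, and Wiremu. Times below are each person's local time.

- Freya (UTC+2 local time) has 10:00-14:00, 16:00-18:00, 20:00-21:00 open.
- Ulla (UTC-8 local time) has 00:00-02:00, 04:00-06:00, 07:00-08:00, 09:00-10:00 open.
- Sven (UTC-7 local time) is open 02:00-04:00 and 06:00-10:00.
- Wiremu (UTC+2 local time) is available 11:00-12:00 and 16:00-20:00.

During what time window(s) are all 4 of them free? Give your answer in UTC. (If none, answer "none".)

Freya in UTC: 08:00-12:00, 14:00-16:00, 18:00-19:00 (subtract 2h to convert from UTC+2).
Ulla in UTC: 08:00-10:00, 12:00-14:00, 15:00-16:00, 17:00-18:00 (add 8h to convert from UTC-8).
Sven in UTC: 09:00-11:00, 13:00-17:00 (add 7h to convert from UTC-7).
Wiremu in UTC: 09:00-10:00, 14:00-18:00 (subtract 2h to convert from UTC+2).
Freya ∩ Ulla: 08:00-10:00, 15:00-16:00.
Freya ∩ Ulla ∩ Sven: 09:00-10:00, 15:00-16:00.
Freya ∩ Ulla ∩ Sven ∩ Wiremu: 09:00-10:00, 15:00-16:00.
So the common availability across everyone is 09:00-10:00, 15:00-16:00.

09:00-10:00, 15:00-16:00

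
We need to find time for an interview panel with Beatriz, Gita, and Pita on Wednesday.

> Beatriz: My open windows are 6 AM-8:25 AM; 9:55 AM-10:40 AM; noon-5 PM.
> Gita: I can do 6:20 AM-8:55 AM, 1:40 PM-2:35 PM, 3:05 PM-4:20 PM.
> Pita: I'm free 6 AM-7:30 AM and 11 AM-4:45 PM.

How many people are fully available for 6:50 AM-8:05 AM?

Beatriz and Gita can make the full 06:50-08:05 slot — that's 2.

2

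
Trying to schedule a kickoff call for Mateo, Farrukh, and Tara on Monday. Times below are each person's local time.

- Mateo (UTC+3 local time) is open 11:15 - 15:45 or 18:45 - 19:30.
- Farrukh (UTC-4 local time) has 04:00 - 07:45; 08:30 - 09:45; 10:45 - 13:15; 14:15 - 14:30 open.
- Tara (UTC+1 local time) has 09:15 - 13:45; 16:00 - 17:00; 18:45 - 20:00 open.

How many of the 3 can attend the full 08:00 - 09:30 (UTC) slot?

Mateo in UTC: 08:15-12:45, 15:45-16:30 (subtract 3h to convert from UTC+3).
Farrukh in UTC: 08:00-11:45, 12:30-13:45, 14:45-17:15, 18:15-18:30 (add 4h to convert from UTC-4).
Tara in UTC: 08:15-12:45, 15:00-16:00, 17:45-19:00 (subtract 1h to convert from UTC+1).
Farrukh can make the full 08:00-09:30 slot — that's 1.

1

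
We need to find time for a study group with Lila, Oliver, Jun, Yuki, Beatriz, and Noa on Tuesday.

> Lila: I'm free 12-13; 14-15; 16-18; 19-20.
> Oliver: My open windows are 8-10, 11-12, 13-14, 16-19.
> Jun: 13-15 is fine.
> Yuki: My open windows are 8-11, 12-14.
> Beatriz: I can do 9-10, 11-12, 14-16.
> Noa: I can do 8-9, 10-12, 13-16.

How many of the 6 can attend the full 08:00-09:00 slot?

Oliver, Yuki, and Noa can make the full 08:00-09:00 slot — that's 3.

3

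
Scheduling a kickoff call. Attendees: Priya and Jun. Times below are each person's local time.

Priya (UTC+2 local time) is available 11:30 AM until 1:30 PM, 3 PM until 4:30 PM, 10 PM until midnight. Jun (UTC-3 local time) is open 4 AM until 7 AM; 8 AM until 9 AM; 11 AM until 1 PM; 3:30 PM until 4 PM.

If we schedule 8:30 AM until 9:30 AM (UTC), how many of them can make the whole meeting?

1

Priya in UTC: 09:30-11:30, 13:00-14:30, 20:00-22:00 (subtract 2h to convert from UTC+2).
Jun in UTC: 07:00-10:00, 11:00-12:00, 14:00-16:00, 18:30-19:00 (add 3h to convert from UTC-3).
Jun can make the full 08:30-09:30 slot — that's 1.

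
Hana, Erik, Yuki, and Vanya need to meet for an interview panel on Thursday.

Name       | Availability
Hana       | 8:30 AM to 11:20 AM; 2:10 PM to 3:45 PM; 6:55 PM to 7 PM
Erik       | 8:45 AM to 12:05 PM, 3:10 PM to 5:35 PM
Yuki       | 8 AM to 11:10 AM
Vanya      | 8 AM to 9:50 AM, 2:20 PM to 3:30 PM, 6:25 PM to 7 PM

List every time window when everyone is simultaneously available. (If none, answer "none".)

Hana ∩ Erik: 08:45-11:20, 15:10-15:45.
Hana ∩ Erik ∩ Yuki: 08:45-11:10.
Hana ∩ Erik ∩ Yuki ∩ Vanya: 08:45-09:50.

08:45-09:50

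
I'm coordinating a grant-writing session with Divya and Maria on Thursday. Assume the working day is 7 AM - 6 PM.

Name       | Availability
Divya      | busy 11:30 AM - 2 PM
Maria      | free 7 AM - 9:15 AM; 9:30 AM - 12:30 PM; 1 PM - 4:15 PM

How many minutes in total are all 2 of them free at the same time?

Divya free: 07:00-11:30, 14:00-18:00 (invert busy blocks within the working day).
Maria free: 07:00-09:15, 09:30-12:30, 13:00-16:15.
Divya ∩ Maria: 07:00-09:15, 09:30-11:30, 14:00-16:15.
Summing the common windows: 135 + 120 + 135 = 390 minutes.

390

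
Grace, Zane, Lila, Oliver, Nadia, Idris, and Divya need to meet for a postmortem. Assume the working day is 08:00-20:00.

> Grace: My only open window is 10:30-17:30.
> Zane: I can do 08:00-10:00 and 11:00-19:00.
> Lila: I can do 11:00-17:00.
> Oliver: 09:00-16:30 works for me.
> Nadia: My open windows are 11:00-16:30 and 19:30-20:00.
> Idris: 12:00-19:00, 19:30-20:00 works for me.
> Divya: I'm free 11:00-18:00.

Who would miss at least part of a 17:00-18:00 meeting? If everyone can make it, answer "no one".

Grace: not fully free for 17:00-18:00. Zane: free for 17:00-18:00. Lila: not fully free for 17:00-18:00. Oliver: not fully free for 17:00-18:00. Nadia: not fully free for 17:00-18:00. Idris: free for 17:00-18:00. Divya: free for 17:00-18:00.

Grace, Lila, Nadia, Oliver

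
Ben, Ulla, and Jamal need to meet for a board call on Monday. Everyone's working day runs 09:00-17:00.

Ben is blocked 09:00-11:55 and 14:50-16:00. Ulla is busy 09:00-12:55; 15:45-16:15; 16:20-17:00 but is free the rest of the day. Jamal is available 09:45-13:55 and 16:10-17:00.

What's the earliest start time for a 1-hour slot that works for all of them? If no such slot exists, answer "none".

12:55

Ben free: 11:55-14:50, 16:00-17:00 (invert busy blocks within the working day).
Ulla free: 12:55-15:45, 16:15-16:20 (invert busy blocks within the working day).
Jamal free: 09:45-13:55, 16:10-17:00.
Ben ∩ Ulla: 12:55-14:50, 16:15-16:20.
Ben ∩ Ulla ∩ Jamal: 12:55-13:55, 16:15-16:20.
The first common window of at least 60 minutes is 12:55-13:55, so the earliest start is 12:55.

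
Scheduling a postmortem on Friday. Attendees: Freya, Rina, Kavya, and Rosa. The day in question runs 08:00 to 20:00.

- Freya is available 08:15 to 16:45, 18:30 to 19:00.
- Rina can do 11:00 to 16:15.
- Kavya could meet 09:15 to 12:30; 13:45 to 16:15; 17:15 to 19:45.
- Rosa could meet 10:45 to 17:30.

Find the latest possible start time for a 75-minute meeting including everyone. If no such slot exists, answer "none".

15:00

Freya ∩ Rina: 11:00-16:15.
Freya ∩ Rina ∩ Kavya: 11:00-12:30, 13:45-16:15.
Freya ∩ Rina ∩ Kavya ∩ Rosa: 11:00-12:30, 13:45-16:15.
Those are the intersection windows.
The last common window of at least 75 minutes is 13:45-16:15; a 75-minute meeting can start as late as 15:00 and still end by 16:15.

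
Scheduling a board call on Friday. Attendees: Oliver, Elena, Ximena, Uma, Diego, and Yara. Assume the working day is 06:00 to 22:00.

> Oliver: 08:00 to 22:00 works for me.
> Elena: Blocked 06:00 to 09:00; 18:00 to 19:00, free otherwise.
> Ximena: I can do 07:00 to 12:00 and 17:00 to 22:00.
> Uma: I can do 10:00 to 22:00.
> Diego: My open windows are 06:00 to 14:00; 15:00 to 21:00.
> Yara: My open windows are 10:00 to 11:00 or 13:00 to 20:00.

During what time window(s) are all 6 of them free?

10:00-11:00, 17:00-18:00, 19:00-20:00

Oliver free: 08:00-22:00.
Elena free: 09:00-18:00, 19:00-22:00 (invert busy blocks within the working day).
Ximena free: 07:00-12:00, 17:00-22:00.
Uma free: 10:00-22:00.
Diego free: 06:00-14:00, 15:00-21:00.
Yara free: 10:00-11:00, 13:00-20:00.
Oliver ∩ Elena: 09:00-18:00, 19:00-22:00.
Oliver ∩ Elena ∩ Ximena: 09:00-12:00, 17:00-18:00, 19:00-22:00.
Oliver ∩ Elena ∩ Ximena ∩ Uma: 10:00-12:00, 17:00-18:00, 19:00-22:00.
Oliver ∩ Elena ∩ Ximena ∩ Uma ∩ Diego: 10:00-12:00, 17:00-18:00, 19:00-21:00.
Oliver ∩ Elena ∩ Ximena ∩ Uma ∩ Diego ∩ Yara: 10:00-11:00, 17:00-18:00, 19:00-20:00.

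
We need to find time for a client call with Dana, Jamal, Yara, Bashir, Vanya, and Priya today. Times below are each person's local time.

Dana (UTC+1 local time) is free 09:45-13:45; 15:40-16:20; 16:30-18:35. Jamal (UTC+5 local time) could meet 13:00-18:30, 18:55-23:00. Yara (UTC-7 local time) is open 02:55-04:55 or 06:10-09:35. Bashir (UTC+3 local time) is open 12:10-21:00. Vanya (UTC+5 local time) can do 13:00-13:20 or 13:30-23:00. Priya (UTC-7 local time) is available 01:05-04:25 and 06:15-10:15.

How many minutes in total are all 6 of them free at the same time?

195

Dana in UTC: 08:45-12:45, 14:40-15:20, 15:30-17:35 (subtract 1h to convert from UTC+1).
Jamal in UTC: 08:00-13:30, 13:55-18:00 (subtract 5h to convert from UTC+5).
Yara in UTC: 09:55-11:55, 13:10-16:35 (add 7h to convert from UTC-7).
Bashir in UTC: 09:10-18:00 (subtract 3h to convert from UTC+3).
Vanya in UTC: 08:00-08:20, 08:30-18:00 (subtract 5h to convert from UTC+5).
Priya in UTC: 08:05-11:25, 13:15-17:15 (add 7h to convert from UTC-7).
Dana ∩ Jamal: 08:45-12:45, 14:40-15:20, 15:30-17:35.
Dana ∩ Jamal ∩ Yara: 09:55-11:55, 14:40-15:20, 15:30-16:35.
Dana ∩ Jamal ∩ Yara ∩ Bashir: 09:55-11:55, 14:40-15:20, 15:30-16:35.
Dana ∩ Jamal ∩ Yara ∩ Bashir ∩ Vanya: 09:55-11:55, 14:40-15:20, 15:30-16:35.
Dana ∩ Jamal ∩ Yara ∩ Bashir ∩ Vanya ∩ Priya: 09:55-11:25, 14:40-15:20, 15:30-16:35.
Those are the intersection windows.
Summing the common windows: 90 + 40 + 65 = 195 minutes.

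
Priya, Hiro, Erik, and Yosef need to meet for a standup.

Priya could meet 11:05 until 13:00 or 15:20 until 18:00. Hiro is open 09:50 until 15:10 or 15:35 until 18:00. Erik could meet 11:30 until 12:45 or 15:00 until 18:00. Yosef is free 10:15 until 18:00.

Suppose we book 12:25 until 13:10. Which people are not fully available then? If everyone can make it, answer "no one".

Priya: not fully free for 12:25-13:10. Hiro: free for 12:25-13:10. Erik: not fully free for 12:25-13:10. Yosef: free for 12:25-13:10.

Erik, Priya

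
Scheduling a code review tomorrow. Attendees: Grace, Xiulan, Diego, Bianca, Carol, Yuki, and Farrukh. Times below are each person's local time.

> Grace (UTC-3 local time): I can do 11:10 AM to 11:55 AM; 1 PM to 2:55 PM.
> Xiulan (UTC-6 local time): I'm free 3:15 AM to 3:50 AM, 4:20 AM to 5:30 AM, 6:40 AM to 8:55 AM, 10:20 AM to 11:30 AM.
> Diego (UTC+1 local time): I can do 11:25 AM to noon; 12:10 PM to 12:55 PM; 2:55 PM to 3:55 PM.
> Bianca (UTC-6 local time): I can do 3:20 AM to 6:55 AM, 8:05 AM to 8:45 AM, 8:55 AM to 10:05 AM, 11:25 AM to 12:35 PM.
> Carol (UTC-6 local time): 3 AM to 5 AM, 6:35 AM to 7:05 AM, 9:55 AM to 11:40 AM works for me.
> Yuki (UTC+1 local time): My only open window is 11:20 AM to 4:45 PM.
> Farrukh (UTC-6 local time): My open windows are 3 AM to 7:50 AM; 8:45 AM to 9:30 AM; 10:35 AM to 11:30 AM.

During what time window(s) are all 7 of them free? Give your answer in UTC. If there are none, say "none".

none

Grace in UTC: 14:10-14:55, 16:00-17:55 (add 3h to convert from UTC-3).
Xiulan in UTC: 09:15-09:50, 10:20-11:30, 12:40-14:55, 16:20-17:30 (add 6h to convert from UTC-6).
Diego in UTC: 10:25-11:00, 11:10-11:55, 13:55-14:55 (subtract 1h to convert from UTC+1).
Bianca in UTC: 09:20-12:55, 14:05-14:45, 14:55-16:05, 17:25-18:35 (add 6h to convert from UTC-6).
Carol in UTC: 09:00-11:00, 12:35-13:05, 15:55-17:40 (add 6h to convert from UTC-6).
Yuki in UTC: 10:20-15:45 (subtract 1h to convert from UTC+1).
Farrukh in UTC: 09:00-13:50, 14:45-15:30, 16:35-17:30 (add 6h to convert from UTC-6).
Grace ∩ Xiulan: 14:10-14:55, 16:20-17:30.
Grace ∩ Xiulan ∩ Diego: 14:10-14:55.
Grace ∩ Xiulan ∩ Diego ∩ Bianca: 14:10-14:45.
Grace ∩ Xiulan ∩ Diego ∩ Bianca ∩ Carol: ∅.
Grace ∩ Xiulan ∩ Diego ∩ Bianca ∩ Carol ∩ Yuki: ∅.
Grace ∩ Xiulan ∩ Diego ∩ Bianca ∩ Carol ∩ Yuki ∩ Farrukh: ∅.
There is no time when everyone is free.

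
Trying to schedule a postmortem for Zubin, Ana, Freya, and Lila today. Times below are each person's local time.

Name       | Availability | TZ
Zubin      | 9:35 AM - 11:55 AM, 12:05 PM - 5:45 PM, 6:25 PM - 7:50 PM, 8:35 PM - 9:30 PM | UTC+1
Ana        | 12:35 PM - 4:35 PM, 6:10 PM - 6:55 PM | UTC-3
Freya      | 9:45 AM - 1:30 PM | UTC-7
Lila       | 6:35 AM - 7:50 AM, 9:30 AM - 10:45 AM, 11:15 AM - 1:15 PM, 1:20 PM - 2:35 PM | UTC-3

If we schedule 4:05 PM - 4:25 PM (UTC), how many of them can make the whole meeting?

2

Zubin in UTC: 08:35-10:55, 11:05-16:45, 17:25-18:50, 19:35-20:30 (subtract 1h to convert from UTC+1).
Ana in UTC: 15:35-19:35, 21:10-21:55 (add 3h to convert from UTC-3).
Freya in UTC: 16:45-20:30 (add 7h to convert from UTC-7).
Lila in UTC: 09:35-10:50, 12:30-13:45, 14:15-16:15, 16:20-17:35 (add 3h to convert from UTC-3).
Zubin and Ana can make the full 16:05-16:25 slot — that's 2.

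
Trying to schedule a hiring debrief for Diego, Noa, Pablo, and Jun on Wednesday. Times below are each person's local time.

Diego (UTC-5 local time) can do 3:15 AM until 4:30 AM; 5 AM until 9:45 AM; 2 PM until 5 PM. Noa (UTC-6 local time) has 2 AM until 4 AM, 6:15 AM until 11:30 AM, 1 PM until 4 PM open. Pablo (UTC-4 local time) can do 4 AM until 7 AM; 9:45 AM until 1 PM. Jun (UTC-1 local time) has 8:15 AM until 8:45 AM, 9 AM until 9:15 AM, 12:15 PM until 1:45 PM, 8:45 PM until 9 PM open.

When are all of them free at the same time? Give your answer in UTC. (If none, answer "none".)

09:15-09:30, 13:45-14:45

Diego in UTC: 08:15-09:30, 10:00-14:45, 19:00-22:00 (add 5h to convert from UTC-5).
Noa in UTC: 08:00-10:00, 12:15-17:30, 19:00-22:00 (add 6h to convert from UTC-6).
Pablo in UTC: 08:00-11:00, 13:45-17:00 (add 4h to convert from UTC-4).
Jun in UTC: 09:15-09:45, 10:00-10:15, 13:15-14:45, 21:45-22:00 (add 1h to convert from UTC-1).
Diego ∩ Noa: 08:15-09:30, 12:15-14:45, 19:00-22:00.
Diego ∩ Noa ∩ Pablo: 08:15-09:30, 13:45-14:45.
Diego ∩ Noa ∩ Pablo ∩ Jun: 09:15-09:30, 13:45-14:45.
So the common availability across everyone is 09:15-09:30, 13:45-14:45.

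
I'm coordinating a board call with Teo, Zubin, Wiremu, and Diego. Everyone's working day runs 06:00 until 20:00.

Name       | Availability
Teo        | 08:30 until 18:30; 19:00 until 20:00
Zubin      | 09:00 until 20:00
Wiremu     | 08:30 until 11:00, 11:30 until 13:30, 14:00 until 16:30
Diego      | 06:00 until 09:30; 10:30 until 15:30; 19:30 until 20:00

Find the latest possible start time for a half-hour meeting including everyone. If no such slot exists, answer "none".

Teo ∩ Zubin: 09:00-18:30, 19:00-20:00.
Teo ∩ Zubin ∩ Wiremu: 09:00-11:00, 11:30-13:30, 14:00-16:30.
Teo ∩ Zubin ∩ Wiremu ∩ Diego: 09:00-09:30, 10:30-11:00, 11:30-13:30, 14:00-15:30.
Those are the intersection windows.
The last common window of at least 30 minutes is 14:00-15:30; a 30-minute meeting can start as late as 15:00 and still end by 15:30.

15:00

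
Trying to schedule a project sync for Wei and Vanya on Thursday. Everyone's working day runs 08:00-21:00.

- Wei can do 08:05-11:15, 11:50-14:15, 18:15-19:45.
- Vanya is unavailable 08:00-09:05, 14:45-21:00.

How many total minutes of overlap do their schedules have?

275

Wei free: 08:05-11:15, 11:50-14:15, 18:15-19:45.
Vanya free: 09:05-14:45 (invert busy blocks within the working day).
Wei ∩ Vanya: 09:05-11:15, 11:50-14:15.
Summing the common windows: 130 + 145 = 275 minutes.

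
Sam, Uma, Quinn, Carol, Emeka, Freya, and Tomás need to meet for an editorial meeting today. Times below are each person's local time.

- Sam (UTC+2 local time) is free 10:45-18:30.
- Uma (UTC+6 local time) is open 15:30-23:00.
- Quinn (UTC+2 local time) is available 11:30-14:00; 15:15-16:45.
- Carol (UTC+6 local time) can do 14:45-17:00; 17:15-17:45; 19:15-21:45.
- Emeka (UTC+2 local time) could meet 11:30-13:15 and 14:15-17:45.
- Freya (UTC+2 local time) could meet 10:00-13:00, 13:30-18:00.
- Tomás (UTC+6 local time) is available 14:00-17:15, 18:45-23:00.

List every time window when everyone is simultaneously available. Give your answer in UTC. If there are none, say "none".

Sam in UTC: 08:45-16:30 (subtract 2h to convert from UTC+2).
Uma in UTC: 09:30-17:00 (subtract 6h to convert from UTC+6).
Quinn in UTC: 09:30-12:00, 13:15-14:45 (subtract 2h to convert from UTC+2).
Carol in UTC: 08:45-11:00, 11:15-11:45, 13:15-15:45 (subtract 6h to convert from UTC+6).
Emeka in UTC: 09:30-11:15, 12:15-15:45 (subtract 2h to convert from UTC+2).
Freya in UTC: 08:00-11:00, 11:30-16:00 (subtract 2h to convert from UTC+2).
Tomás in UTC: 08:00-11:15, 12:45-17:00 (subtract 6h to convert from UTC+6).
Sam ∩ Uma: 09:30-16:30.
Sam ∩ Uma ∩ Quinn: 09:30-12:00, 13:15-14:45.
Sam ∩ Uma ∩ Quinn ∩ Carol: 09:30-11:00, 11:15-11:45, 13:15-14:45.
Sam ∩ Uma ∩ Quinn ∩ Carol ∩ Emeka: 09:30-11:00, 13:15-14:45.
Sam ∩ Uma ∩ Quinn ∩ Carol ∩ Emeka ∩ Freya: 09:30-11:00, 13:15-14:45.
Sam ∩ Uma ∩ Quinn ∩ Carol ∩ Emeka ∩ Freya ∩ Tomás: 09:30-11:00, 13:15-14:45.

09:30-11:00, 13:15-14:45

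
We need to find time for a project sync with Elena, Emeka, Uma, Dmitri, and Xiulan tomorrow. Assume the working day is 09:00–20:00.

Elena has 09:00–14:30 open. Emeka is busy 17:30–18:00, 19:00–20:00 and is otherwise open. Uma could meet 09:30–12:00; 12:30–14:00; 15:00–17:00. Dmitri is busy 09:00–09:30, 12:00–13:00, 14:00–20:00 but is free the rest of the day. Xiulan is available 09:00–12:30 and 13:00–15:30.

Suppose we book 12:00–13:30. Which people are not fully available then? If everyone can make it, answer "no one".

Elena free: 09:00-14:30.
Emeka free: 09:00-17:30, 18:00-19:00 (invert busy blocks within the working day).
Uma free: 09:30-12:00, 12:30-14:00, 15:00-17:00.
Dmitri free: 09:30-12:00, 13:00-14:00 (invert busy blocks within the working day).
Xiulan free: 09:00-12:30, 13:00-15:30.
Elena: free for 12:00-13:30. Emeka: free for 12:00-13:30. Uma: not fully free for 12:00-13:30. Dmitri: not fully free for 12:00-13:30. Xiulan: not fully free for 12:00-13:30.

Dmitri, Uma, Xiulan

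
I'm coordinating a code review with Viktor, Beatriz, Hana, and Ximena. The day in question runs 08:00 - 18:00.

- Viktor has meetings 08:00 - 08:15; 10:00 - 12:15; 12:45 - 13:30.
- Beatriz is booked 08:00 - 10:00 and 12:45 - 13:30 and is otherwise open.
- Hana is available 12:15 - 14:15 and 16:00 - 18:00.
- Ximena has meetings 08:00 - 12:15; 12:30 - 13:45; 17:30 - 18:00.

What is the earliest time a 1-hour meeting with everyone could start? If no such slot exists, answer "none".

Viktor free: 08:15-10:00, 12:15-12:45, 13:30-18:00 (invert busy blocks within the working day).
Beatriz free: 10:00-12:45, 13:30-18:00 (invert busy blocks within the working day).
Hana free: 12:15-14:15, 16:00-18:00.
Ximena free: 12:15-12:30, 13:45-17:30 (invert busy blocks within the working day).
Viktor ∩ Beatriz: 12:15-12:45, 13:30-18:00.
Viktor ∩ Beatriz ∩ Hana: 12:15-12:45, 13:30-14:15, 16:00-18:00.
Viktor ∩ Beatriz ∩ Hana ∩ Ximena: 12:15-12:30, 13:45-14:15, 16:00-17:30.
So the common availability across everyone is 12:15-12:30, 13:45-14:15, 16:00-17:30.
The first common window of at least 60 minutes is 16:00-17:30, so the earliest start is 16:00.

16:00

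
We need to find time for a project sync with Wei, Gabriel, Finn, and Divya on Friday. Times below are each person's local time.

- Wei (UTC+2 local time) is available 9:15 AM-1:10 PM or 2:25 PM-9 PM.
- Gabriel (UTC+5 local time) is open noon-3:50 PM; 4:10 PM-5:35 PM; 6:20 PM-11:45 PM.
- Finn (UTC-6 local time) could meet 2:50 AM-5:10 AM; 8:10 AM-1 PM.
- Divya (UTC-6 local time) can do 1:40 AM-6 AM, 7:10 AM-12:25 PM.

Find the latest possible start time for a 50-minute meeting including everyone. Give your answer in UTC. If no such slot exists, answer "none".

Wei in UTC: 07:15-11:10, 12:25-19:00 (subtract 2h to convert from UTC+2).
Gabriel in UTC: 07:00-10:50, 11:10-12:35, 13:20-18:45 (subtract 5h to convert from UTC+5).
Finn in UTC: 08:50-11:10, 14:10-19:00 (add 6h to convert from UTC-6).
Divya in UTC: 07:40-12:00, 13:10-18:25 (add 6h to convert from UTC-6).
Wei ∩ Gabriel: 07:15-10:50, 12:25-12:35, 13:20-18:45.
Wei ∩ Gabriel ∩ Finn: 08:50-10:50, 14:10-18:45.
Wei ∩ Gabriel ∩ Finn ∩ Divya: 08:50-10:50, 14:10-18:25.
The last common window of at least 50 minutes is 14:10-18:25; a 50-minute meeting can start as late as 17:35 and still end by 18:25.

17:35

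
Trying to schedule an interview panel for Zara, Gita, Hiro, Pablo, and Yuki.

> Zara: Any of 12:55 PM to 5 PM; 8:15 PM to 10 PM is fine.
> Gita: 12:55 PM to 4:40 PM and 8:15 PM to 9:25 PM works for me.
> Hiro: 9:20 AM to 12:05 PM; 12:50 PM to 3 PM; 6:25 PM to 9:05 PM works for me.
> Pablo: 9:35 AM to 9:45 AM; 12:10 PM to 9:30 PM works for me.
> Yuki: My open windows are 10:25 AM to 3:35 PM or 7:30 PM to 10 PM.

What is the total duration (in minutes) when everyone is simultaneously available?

175

Zara ∩ Gita: 12:55-16:40, 20:15-21:25.
Zara ∩ Gita ∩ Hiro: 12:55-15:00, 20:15-21:05.
Zara ∩ Gita ∩ Hiro ∩ Pablo: 12:55-15:00, 20:15-21:05.
Zara ∩ Gita ∩ Hiro ∩ Pablo ∩ Yuki: 12:55-15:00, 20:15-21:05.
Summing the common windows: 125 + 50 = 175 minutes.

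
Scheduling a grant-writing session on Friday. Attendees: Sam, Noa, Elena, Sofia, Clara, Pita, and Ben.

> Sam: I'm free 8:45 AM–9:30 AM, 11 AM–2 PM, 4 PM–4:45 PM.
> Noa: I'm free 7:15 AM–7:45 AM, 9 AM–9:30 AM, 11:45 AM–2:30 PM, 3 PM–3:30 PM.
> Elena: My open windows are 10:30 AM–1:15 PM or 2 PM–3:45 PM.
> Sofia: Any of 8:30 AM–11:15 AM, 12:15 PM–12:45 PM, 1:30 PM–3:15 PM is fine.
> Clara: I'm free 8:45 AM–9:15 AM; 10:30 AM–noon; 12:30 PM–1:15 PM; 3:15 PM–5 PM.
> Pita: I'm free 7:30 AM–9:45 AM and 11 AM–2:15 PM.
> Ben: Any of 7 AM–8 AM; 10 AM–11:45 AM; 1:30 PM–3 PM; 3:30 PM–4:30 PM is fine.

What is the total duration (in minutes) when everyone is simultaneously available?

0

Sam ∩ Noa: 09:00-09:30, 11:45-14:00.
Sam ∩ Noa ∩ Elena: 11:45-13:15.
Sam ∩ Noa ∩ Elena ∩ Sofia: 12:15-12:45.
Sam ∩ Noa ∩ Elena ∩ Sofia ∩ Clara: 12:30-12:45.
Sam ∩ Noa ∩ Elena ∩ Sofia ∩ Clara ∩ Pita: 12:30-12:45.
Sam ∩ Noa ∩ Elena ∩ Sofia ∩ Clara ∩ Pita ∩ Ben: ∅.
There is no time when everyone is free.
There is no common window, so the total is 0 minutes.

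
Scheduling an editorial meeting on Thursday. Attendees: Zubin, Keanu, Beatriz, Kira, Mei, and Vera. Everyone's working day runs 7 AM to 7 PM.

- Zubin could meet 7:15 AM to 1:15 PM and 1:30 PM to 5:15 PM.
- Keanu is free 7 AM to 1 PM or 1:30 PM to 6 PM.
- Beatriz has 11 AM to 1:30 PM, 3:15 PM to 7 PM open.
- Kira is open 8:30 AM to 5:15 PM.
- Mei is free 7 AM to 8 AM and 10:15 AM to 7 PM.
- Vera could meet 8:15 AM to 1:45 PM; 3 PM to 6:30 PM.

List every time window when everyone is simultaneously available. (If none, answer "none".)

11:00-13:00, 15:15-17:15

Zubin ∩ Keanu: 07:15-13:00, 13:30-17:15.
Zubin ∩ Keanu ∩ Beatriz: 11:00-13:00, 15:15-17:15.
Zubin ∩ Keanu ∩ Beatriz ∩ Kira: 11:00-13:00, 15:15-17:15.
Zubin ∩ Keanu ∩ Beatriz ∩ Kira ∩ Mei: 11:00-13:00, 15:15-17:15.
Zubin ∩ Keanu ∩ Beatriz ∩ Kira ∩ Mei ∩ Vera: 11:00-13:00, 15:15-17:15.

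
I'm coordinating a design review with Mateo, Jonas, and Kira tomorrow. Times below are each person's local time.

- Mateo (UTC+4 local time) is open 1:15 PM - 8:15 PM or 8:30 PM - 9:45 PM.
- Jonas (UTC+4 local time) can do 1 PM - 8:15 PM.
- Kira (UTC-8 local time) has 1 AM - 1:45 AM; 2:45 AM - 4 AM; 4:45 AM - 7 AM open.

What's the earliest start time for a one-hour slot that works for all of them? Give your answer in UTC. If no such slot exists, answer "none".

Mateo in UTC: 09:15-16:15, 16:30-17:45 (subtract 4h to convert from UTC+4).
Jonas in UTC: 09:00-16:15 (subtract 4h to convert from UTC+4).
Kira in UTC: 09:00-09:45, 10:45-12:00, 12:45-15:00 (add 8h to convert from UTC-8).
Mateo ∩ Jonas: 09:15-16:15.
Mateo ∩ Jonas ∩ Kira: 09:15-09:45, 10:45-12:00, 12:45-15:00.
The first common window of at least 60 minutes is 10:45-12:00, so the earliest start is 10:45.

10:45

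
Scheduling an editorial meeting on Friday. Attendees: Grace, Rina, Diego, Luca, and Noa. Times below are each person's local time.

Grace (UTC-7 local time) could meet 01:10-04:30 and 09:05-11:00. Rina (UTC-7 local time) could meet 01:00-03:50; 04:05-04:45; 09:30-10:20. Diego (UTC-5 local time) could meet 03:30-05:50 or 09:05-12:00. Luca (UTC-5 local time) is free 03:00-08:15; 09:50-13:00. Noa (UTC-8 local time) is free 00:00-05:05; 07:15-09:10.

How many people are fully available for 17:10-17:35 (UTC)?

2

Grace in UTC: 08:10-11:30, 16:05-18:00 (add 7h to convert from UTC-7).
Rina in UTC: 08:00-10:50, 11:05-11:45, 16:30-17:20 (add 7h to convert from UTC-7).
Diego in UTC: 08:30-10:50, 14:05-17:00 (add 5h to convert from UTC-5).
Luca in UTC: 08:00-13:15, 14:50-18:00 (add 5h to convert from UTC-5).
Noa in UTC: 08:00-13:05, 15:15-17:10 (add 8h to convert from UTC-8).
Grace and Luca can make the full 17:10-17:35 slot — that's 2.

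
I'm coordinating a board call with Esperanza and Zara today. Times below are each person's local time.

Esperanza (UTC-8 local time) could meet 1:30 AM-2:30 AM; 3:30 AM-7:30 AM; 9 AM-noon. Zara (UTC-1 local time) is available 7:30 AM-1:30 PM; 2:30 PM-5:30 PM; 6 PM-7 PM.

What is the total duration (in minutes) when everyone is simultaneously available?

390

Esperanza in UTC: 09:30-10:30, 11:30-15:30, 17:00-20:00 (add 8h to convert from UTC-8).
Zara in UTC: 08:30-14:30, 15:30-18:30, 19:00-20:00 (add 1h to convert from UTC-1).
Esperanza ∩ Zara: 09:30-10:30, 11:30-14:30, 17:00-18:30, 19:00-20:00.
Those are the intersection windows.
Summing the common windows: 60 + 180 + 90 + 60 = 390 minutes.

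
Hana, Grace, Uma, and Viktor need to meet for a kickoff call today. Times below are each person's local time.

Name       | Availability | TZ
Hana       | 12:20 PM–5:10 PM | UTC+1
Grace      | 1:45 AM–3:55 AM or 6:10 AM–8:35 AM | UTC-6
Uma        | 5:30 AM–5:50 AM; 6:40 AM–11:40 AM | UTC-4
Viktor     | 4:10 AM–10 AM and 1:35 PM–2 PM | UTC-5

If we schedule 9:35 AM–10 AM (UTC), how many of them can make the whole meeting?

1

Hana in UTC: 11:20-16:10 (subtract 1h to convert from UTC+1).
Grace in UTC: 07:45-09:55, 12:10-14:35 (add 6h to convert from UTC-6).
Uma in UTC: 09:30-09:50, 10:40-15:40 (add 4h to convert from UTC-4).
Viktor in UTC: 09:10-15:00, 18:35-19:00 (add 5h to convert from UTC-5).
Viktor can make the full 09:35-10:00 slot — that's 1.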